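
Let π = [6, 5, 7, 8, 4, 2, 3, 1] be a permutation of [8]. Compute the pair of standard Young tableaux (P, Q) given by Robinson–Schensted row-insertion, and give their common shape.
P = [1, 3, 8] / [2, 7] / [4] / [5] / [6];  Q = [1, 3, 4] / [2, 7] / [5] / [6] / [8];  common shape = (3, 2, 1, 1, 1)

Row-insert the values π_1, π_2, … into P one at a time, bumping the leftmost entry strictly greater than the inserted value down to the next row. The recording tableau Q records, in position (i, j), the step at which that cell was added to P.
  Insert 6 (step 1): P = [6];  Q = [1]
  Insert 5 (step 2): P = [5] / [6];  Q = [1] / [2]
  Insert 7 (step 3): P = [5, 7] / [6];  Q = [1, 3] / [2]
  Insert 8 (step 4): P = [5, 7, 8] / [6];  Q = [1, 3, 4] / [2]
  Insert 4 (step 5): P = [4, 7, 8] / [5] / [6];  Q = [1, 3, 4] / [2] / [5]
  Insert 2 (step 6): P = [2, 7, 8] / [4] / [5] / [6];  Q = [1, 3, 4] / [2] / [5] / [6]
  Insert 3 (step 7): P = [2, 3, 8] / [4, 7] / [5] / [6];  Q = [1, 3, 4] / [2, 7] / [5] / [6]
  Insert 1 (step 8): P = [1, 3, 8] / [2, 7] / [4] / [5] / [6];  Q = [1, 3, 4] / [2, 7] / [5] / [6] / [8]
Final shape: (3, 2, 1, 1, 1).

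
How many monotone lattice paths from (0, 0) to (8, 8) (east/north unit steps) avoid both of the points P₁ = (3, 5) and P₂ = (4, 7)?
Number of paths = 8924

Inclusion–exclusion. Total paths: C(16, 8) = 12870. Through P₁: C(8, 3)·C(8, 5) = 3136. Through P₂: C(11, 4)·C(5, 4) = 1650. Since P₁ is strictly southwest of P₂, a monotone path through both must visit P₁ then P₂; paths through both = C(8, 3)·C(3, 1)·C(5, 4) = 840. Avoid both = 12870 − 3136 − 1650 + 840 = 8924.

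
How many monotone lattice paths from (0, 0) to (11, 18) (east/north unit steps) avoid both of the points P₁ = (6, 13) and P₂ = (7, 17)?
Number of paths = 26707806

Inclusion–exclusion. Total paths: C(29, 11) = 34597290. Through P₁: C(19, 6)·C(10, 5) = 6837264. Through P₂: C(24, 7)·C(5, 4) = 1730520. Since P₁ is strictly southwest of P₂, a monotone path through both must visit P₁ then P₂; paths through both = C(19, 6)·C(5, 1)·C(5, 4) = 678300. Avoid both = 34597290 − 6837264 − 1730520 + 678300 = 26707806.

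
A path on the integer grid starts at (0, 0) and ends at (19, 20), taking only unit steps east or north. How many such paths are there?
Number of paths = 68923264410

A monotone lattice path from (0, 0) to (19, 20) consists of 19 east steps and 20 north steps in some order, so it is determined by which 19 of the 39 steps are east. The count is C(39, 19) = 68923264410.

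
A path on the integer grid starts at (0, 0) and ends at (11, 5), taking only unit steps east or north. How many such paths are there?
Number of paths = 4368

A monotone lattice path from (0, 0) to (11, 5) consists of 11 east steps and 5 north steps in some order, so it is determined by which 11 of the 16 steps are east. The count is C(16, 11) = 4368.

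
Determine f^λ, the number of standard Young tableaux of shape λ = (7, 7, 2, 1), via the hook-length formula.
# SYT of shape (7, 7, 2, 1) = 272272

Hook-length formula: f^λ = n! / Π hook(c), product over all cells c of the Young diagram. For λ = (7, 7, 2, 1), n = 17 boxes. Hook lengths by row (left-to-right, top-to-bottom): [10, 8, 6, 5, 4, 3, 2]; [9, 7, 5, 4, 3, 2, 1]; [3, 1]; [1]. Product of hooks = 1306368000. So f^λ = 17! / 1306368000 = 355687428096000 / 1306368000 = 272272.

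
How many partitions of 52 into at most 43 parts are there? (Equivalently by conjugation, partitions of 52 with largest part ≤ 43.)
p(52, parts ≤ 43) = 281522

Use the recurrence p(n, m) = p(n, m−1) + p(n−m, m): either the largest part is < m (count p(n, m−1)) or the largest part is exactly m (remove one copy of m, count p(n−m, m)). With p(0, ·) = 1 this gives p(52, parts ≤ 43) = 281522. (By conjugating Young diagrams, this also counts partitions of 52 into at most 43 parts.)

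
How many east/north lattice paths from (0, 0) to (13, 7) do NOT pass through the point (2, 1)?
Number of paths = 40392

Total paths from (0, 0) to (13, 7): C(20, 13) = 77520. Paths through (2, 1): (paths (0, 0) → (2, 1)) × (paths (2, 1) → (13, 7)) = C(3, 2) · C(17, 11) = 3 · 12376 = 37128. Avoidance count = 77520 − 37128 = 40392.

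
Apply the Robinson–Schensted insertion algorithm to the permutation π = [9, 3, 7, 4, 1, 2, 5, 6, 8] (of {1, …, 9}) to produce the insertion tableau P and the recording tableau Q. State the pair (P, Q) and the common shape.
P = [1, 2, 5, 6, 8] / [3, 4] / [7] / [9];  Q = [1, 3, 7, 8, 9] / [2, 6] / [4] / [5];  common shape = (5, 2, 1, 1)

Row-insert the values π_1, π_2, … into P one at a time, bumping the leftmost entry strictly greater than the inserted value down to the next row. The recording tableau Q records, in position (i, j), the step at which that cell was added to P.
  Insert 9 (step 1): P = [9];  Q = [1]
  Insert 3 (step 2): P = [3] / [9];  Q = [1] / [2]
  Insert 7 (step 3): P = [3, 7] / [9];  Q = [1, 3] / [2]
  Insert 4 (step 4): P = [3, 4] / [7] / [9];  Q = [1, 3] / [2] / [4]
  Insert 1 (step 5): P = [1, 4] / [3] / [7] / [9];  Q = [1, 3] / [2] / [4] / [5]
  Insert 2 (step 6): P = [1, 2] / [3, 4] / [7] / [9];  Q = [1, 3] / [2, 6] / [4] / [5]
  Insert 5 (step 7): P = [1, 2, 5] / [3, 4] / [7] / [9];  Q = [1, 3, 7] / [2, 6] / [4] / [5]
  Insert 6 (step 8): P = [1, 2, 5, 6] / [3, 4] / [7] / [9];  Q = [1, 3, 7, 8] / [2, 6] / [4] / [5]
  Insert 8 (step 9): P = [1, 2, 5, 6, 8] / [3, 4] / [7] / [9];  Q = [1, 3, 7, 8, 9] / [2, 6] / [4] / [5]
Final shape: (5, 2, 1, 1).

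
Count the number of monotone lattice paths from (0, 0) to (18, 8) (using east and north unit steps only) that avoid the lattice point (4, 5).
Number of paths = 1476595

Total paths from (0, 0) to (18, 8): C(26, 18) = 1562275. Paths through (4, 5): (paths (0, 0) → (4, 5)) × (paths (4, 5) → (18, 8)) = C(9, 4) · C(17, 14) = 126 · 680 = 85680. Avoidance count = 1562275 − 85680 = 1476595.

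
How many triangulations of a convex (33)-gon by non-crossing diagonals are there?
C_31 = 14544636039226909

These polygon triangulations are counted by the Catalan number C_n = (1/(n + 1)) · C(2n, n). For n = 31: C_31 = (1/32) · C(62, 31) = 465428353255261088/32 = 14544636039226909.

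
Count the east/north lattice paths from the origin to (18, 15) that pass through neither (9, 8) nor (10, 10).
Number of paths = 615131858

Inclusion–exclusion. Total paths: C(33, 18) = 1037158320. Through P₁: C(17, 9)·C(16, 9) = 278106400. Through P₂: C(20, 10)·C(13, 8) = 237780972. Since P₁ is strictly southwest of P₂, a monotone path through both must visit P₁ then P₂; paths through both = C(17, 9)·C(3, 1)·C(13, 8) = 93860910. Avoid both = 1037158320 − 278106400 − 237780972 + 93860910 = 615131858.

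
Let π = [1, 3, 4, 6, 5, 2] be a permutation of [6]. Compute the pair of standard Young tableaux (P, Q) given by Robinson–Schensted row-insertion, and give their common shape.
P = [1, 2, 4, 5] / [3] / [6];  Q = [1, 2, 3, 4] / [5] / [6];  common shape = (4, 1, 1)

Row-insert the values π_1, π_2, … into P one at a time, bumping the leftmost entry strictly greater than the inserted value down to the next row. The recording tableau Q records, in position (i, j), the step at which that cell was added to P.
  Insert 1 (step 1): P = [1];  Q = [1]
  Insert 3 (step 2): P = [1, 3];  Q = [1, 2]
  Insert 4 (step 3): P = [1, 3, 4];  Q = [1, 2, 3]
  Insert 6 (step 4): P = [1, 3, 4, 6];  Q = [1, 2, 3, 4]
  Insert 5 (step 5): P = [1, 3, 4, 5] / [6];  Q = [1, 2, 3, 4] / [5]
  Insert 2 (step 6): P = [1, 2, 4, 5] / [3] / [6];  Q = [1, 2, 3, 4] / [5] / [6]
Final shape: (4, 1, 1).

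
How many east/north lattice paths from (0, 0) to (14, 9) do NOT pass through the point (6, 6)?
Number of paths = 664730

Total paths from (0, 0) to (14, 9): C(23, 14) = 817190. Paths through (6, 6): (paths (0, 0) → (6, 6)) × (paths (6, 6) → (14, 9)) = C(12, 6) · C(11, 8) = 924 · 165 = 152460. Avoidance count = 817190 − 152460 = 664730.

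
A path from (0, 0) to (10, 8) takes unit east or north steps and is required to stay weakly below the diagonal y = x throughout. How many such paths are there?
Number of paths = 11934

By the reflection principle (André's argument), the number of monotone paths to (10, 8) with n ≤ m that never go above y = x is C(18, 10) − C(18, 11) = 43758 − 31824 = 11934.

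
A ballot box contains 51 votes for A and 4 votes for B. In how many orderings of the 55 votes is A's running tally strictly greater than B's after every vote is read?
Strict-lead orderings = 291447

Total orderings of the 55 votes with 51 for A: C(55, 51) = 341055. By the Bertrand ballot formula (Cycle Lemma / reflection principle), the number of orderings in which A is strictly ahead of B throughout is (p − q)/(p + q) · C(p + q, p) = (51 − 4)/(51 + 4) · 341055 = 291447.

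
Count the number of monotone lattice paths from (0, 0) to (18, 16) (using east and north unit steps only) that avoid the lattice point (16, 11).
Number of paths = 1930165635

Total paths from (0, 0) to (18, 16): C(34, 18) = 2203961430. Paths through (16, 11): (paths (0, 0) → (16, 11)) × (paths (16, 11) → (18, 16)) = C(27, 16) · C(7, 2) = 13037895 · 21 = 273795795. Avoidance count = 2203961430 − 273795795 = 1930165635.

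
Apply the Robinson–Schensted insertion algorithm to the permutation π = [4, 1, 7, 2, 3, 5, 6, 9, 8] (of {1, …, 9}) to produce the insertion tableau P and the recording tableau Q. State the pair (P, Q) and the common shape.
P = [1, 2, 3, 5, 6, 8] / [4, 7, 9];  Q = [1, 3, 5, 6, 7, 8] / [2, 4, 9];  common shape = (6, 3)

Row-insert the values π_1, π_2, … into P one at a time, bumping the leftmost entry strictly greater than the inserted value down to the next row. The recording tableau Q records, in position (i, j), the step at which that cell was added to P.
  Insert 4 (step 1): P = [4];  Q = [1]
  Insert 1 (step 2): P = [1] / [4];  Q = [1] / [2]
  Insert 7 (step 3): P = [1, 7] / [4];  Q = [1, 3] / [2]
  Insert 2 (step 4): P = [1, 2] / [4, 7];  Q = [1, 3] / [2, 4]
  Insert 3 (step 5): P = [1, 2, 3] / [4, 7];  Q = [1, 3, 5] / [2, 4]
  Insert 5 (step 6): P = [1, 2, 3, 5] / [4, 7];  Q = [1, 3, 5, 6] / [2, 4]
  Insert 6 (step 7): P = [1, 2, 3, 5, 6] / [4, 7];  Q = [1, 3, 5, 6, 7] / [2, 4]
  Insert 9 (step 8): P = [1, 2, 3, 5, 6, 9] / [4, 7];  Q = [1, 3, 5, 6, 7, 8] / [2, 4]
  Insert 8 (step 9): P = [1, 2, 3, 5, 6, 8] / [4, 7, 9];  Q = [1, 3, 5, 6, 7, 8] / [2, 4, 9]
Final shape: (6, 3).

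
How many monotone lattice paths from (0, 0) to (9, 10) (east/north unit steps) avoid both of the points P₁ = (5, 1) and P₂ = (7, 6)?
Number of paths = 64238

Inclusion–exclusion. Total paths: C(19, 9) = 92378. Through P₁: C(6, 5)·C(13, 4) = 4290. Through P₂: C(13, 7)·C(6, 2) = 25740. Since P₁ is strictly southwest of P₂, a monotone path through both must visit P₁ then P₂; paths through both = C(6, 5)·C(7, 2)·C(6, 2) = 1890. Avoid both = 92378 − 4290 − 25740 + 1890 = 64238.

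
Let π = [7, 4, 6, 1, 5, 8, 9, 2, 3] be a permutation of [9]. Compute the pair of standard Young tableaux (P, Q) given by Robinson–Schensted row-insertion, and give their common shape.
P = [1, 2, 3, 9] / [4, 5, 8] / [6] / [7];  Q = [1, 3, 6, 7] / [2, 5, 9] / [4] / [8];  common shape = (4, 3, 1, 1)

Row-insert the values π_1, π_2, … into P one at a time, bumping the leftmost entry strictly greater than the inserted value down to the next row. The recording tableau Q records, in position (i, j), the step at which that cell was added to P.
  Insert 7 (step 1): P = [7];  Q = [1]
  Insert 4 (step 2): P = [4] / [7];  Q = [1] / [2]
  Insert 6 (step 3): P = [4, 6] / [7];  Q = [1, 3] / [2]
  Insert 1 (step 4): P = [1, 6] / [4] / [7];  Q = [1, 3] / [2] / [4]
  Insert 5 (step 5): P = [1, 5] / [4, 6] / [7];  Q = [1, 3] / [2, 5] / [4]
  Insert 8 (step 6): P = [1, 5, 8] / [4, 6] / [7];  Q = [1, 3, 6] / [2, 5] / [4]
  Insert 9 (step 7): P = [1, 5, 8, 9] / [4, 6] / [7];  Q = [1, 3, 6, 7] / [2, 5] / [4]
  Insert 2 (step 8): P = [1, 2, 8, 9] / [4, 5] / [6] / [7];  Q = [1, 3, 6, 7] / [2, 5] / [4] / [8]
  Insert 3 (step 9): P = [1, 2, 3, 9] / [4, 5, 8] / [6] / [7];  Q = [1, 3, 6, 7] / [2, 5, 9] / [4] / [8]
Final shape: (4, 3, 1, 1).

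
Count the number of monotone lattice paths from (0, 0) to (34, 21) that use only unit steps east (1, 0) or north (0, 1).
Number of paths = 841728816603675

A monotone lattice path from (0, 0) to (34, 21) consists of 34 east steps and 21 north steps in some order, so it is determined by which 34 of the 55 steps are east. The count is C(55, 34) = 841728816603675.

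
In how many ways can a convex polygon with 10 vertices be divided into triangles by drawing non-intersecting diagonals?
C_8 = 1430

These polygon triangulations are counted by the Catalan number C_n = (1/(n + 1)) · C(2n, n). For n = 8: C_8 = (1/9) · C(16, 8) = 12870/9 = 1430.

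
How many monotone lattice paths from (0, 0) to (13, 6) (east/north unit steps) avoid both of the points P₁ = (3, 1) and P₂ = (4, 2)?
Number of paths = 10115

Inclusion–exclusion. Total paths: C(19, 13) = 27132. Through P₁: C(4, 3)·C(15, 10) = 12012. Through P₂: C(6, 4)·C(13, 9) = 10725. Since P₁ is strictly southwest of P₂, a monotone path through both must visit P₁ then P₂; paths through both = C(4, 3)·C(2, 1)·C(13, 9) = 5720. Avoid both = 27132 − 12012 − 10725 + 5720 = 10115.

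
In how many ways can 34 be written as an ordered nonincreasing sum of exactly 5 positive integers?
p(34, 5 parts) = 603

Partitions of n into exactly k parts are in bijection with partitions of n − k into at most k parts (subtract 1 from each part). So p(34, exactly 5) = p(29, parts ≤ 5). Computing via the recurrence p(m, j) = p(m, j−1) + p(m−j, j) gives 603.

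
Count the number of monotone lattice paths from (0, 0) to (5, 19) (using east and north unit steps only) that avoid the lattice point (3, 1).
Number of paths = 41744

Total paths from (0, 0) to (5, 19): C(24, 5) = 42504. Paths through (3, 1): (paths (0, 0) → (3, 1)) × (paths (3, 1) → (5, 19)) = C(4, 3) · C(20, 2) = 4 · 190 = 760. Avoidance count = 42504 − 760 = 41744.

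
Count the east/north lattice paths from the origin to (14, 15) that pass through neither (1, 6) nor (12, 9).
Number of paths = 65918124

Inclusion–exclusion. Total paths: C(29, 14) = 77558760. Through P₁: C(7, 1)·C(22, 13) = 3481940. Through P₂: C(21, 12)·C(8, 2) = 8230040. Since P₁ is strictly southwest of P₂, a monotone path through both must visit P₁ then P₂; paths through both = C(7, 1)·C(14, 11)·C(8, 2) = 71344. Avoid both = 77558760 − 3481940 − 8230040 + 71344 = 65918124.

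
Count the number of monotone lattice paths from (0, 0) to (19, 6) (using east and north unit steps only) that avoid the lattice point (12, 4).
Number of paths = 111580

Total paths from (0, 0) to (19, 6): C(25, 19) = 177100. Paths through (12, 4): (paths (0, 0) → (12, 4)) × (paths (12, 4) → (19, 6)) = C(16, 12) · C(9, 7) = 1820 · 36 = 65520. Avoidance count = 177100 − 65520 = 111580.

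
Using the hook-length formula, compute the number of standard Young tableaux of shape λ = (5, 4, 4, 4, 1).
# SYT of shape (5, 4, 4, 4, 1) = 1867008

Hook-length formula: f^λ = n! / Π hook(c), product over all cells c of the Young diagram. For λ = (5, 4, 4, 4, 1), n = 18 boxes. Hook lengths by row (left-to-right, top-to-bottom): [9, 7, 6, 5, 1]; [7, 5, 4, 3]; [6, 4, 3, 2]; [5, 3, 2, 1]; [1]. Product of hooks = 3429216000. So f^λ = 18! / 3429216000 = 6402373705728000 / 3429216000 = 1867008.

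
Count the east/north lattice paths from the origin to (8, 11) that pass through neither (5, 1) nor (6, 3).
Number of paths = 70896

Inclusion–exclusion. Total paths: C(19, 8) = 75582. Through P₁: C(6, 5)·C(13, 3) = 1716. Through P₂: C(9, 6)·C(10, 2) = 3780. Since P₁ is strictly southwest of P₂, a monotone path through both must visit P₁ then P₂; paths through both = C(6, 5)·C(3, 1)·C(10, 2) = 810. Avoid both = 75582 − 1716 − 3780 + 810 = 70896.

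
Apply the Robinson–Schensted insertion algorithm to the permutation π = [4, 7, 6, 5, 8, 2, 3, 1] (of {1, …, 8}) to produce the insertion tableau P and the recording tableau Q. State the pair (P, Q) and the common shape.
P = [1, 3, 8] / [2, 5] / [4] / [6] / [7];  Q = [1, 2, 5] / [3, 7] / [4] / [6] / [8];  common shape = (3, 2, 1, 1, 1)

Row-insert the values π_1, π_2, … into P one at a time, bumping the leftmost entry strictly greater than the inserted value down to the next row. The recording tableau Q records, in position (i, j), the step at which that cell was added to P.
  Insert 4 (step 1): P = [4];  Q = [1]
  Insert 7 (step 2): P = [4, 7];  Q = [1, 2]
  Insert 6 (step 3): P = [4, 6] / [7];  Q = [1, 2] / [3]
  Insert 5 (step 4): P = [4, 5] / [6] / [7];  Q = [1, 2] / [3] / [4]
  Insert 8 (step 5): P = [4, 5, 8] / [6] / [7];  Q = [1, 2, 5] / [3] / [4]
  Insert 2 (step 6): P = [2, 5, 8] / [4] / [6] / [7];  Q = [1, 2, 5] / [3] / [4] / [6]
  Insert 3 (step 7): P = [2, 3, 8] / [4, 5] / [6] / [7];  Q = [1, 2, 5] / [3, 7] / [4] / [6]
  Insert 1 (step 8): P = [1, 3, 8] / [2, 5] / [4] / [6] / [7];  Q = [1, 2, 5] / [3, 7] / [4] / [6] / [8]
Final shape: (3, 2, 1, 1, 1).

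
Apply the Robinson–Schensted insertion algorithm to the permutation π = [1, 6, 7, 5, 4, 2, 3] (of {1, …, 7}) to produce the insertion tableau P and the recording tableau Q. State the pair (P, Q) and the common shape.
P = [1, 2, 3] / [4, 7] / [5] / [6];  Q = [1, 2, 3] / [4, 7] / [5] / [6];  common shape = (3, 2, 1, 1)

Row-insert the values π_1, π_2, … into P one at a time, bumping the leftmost entry strictly greater than the inserted value down to the next row. The recording tableau Q records, in position (i, j), the step at which that cell was added to P.
  Insert 1 (step 1): P = [1];  Q = [1]
  Insert 6 (step 2): P = [1, 6];  Q = [1, 2]
  Insert 7 (step 3): P = [1, 6, 7];  Q = [1, 2, 3]
  Insert 5 (step 4): P = [1, 5, 7] / [6];  Q = [1, 2, 3] / [4]
  Insert 4 (step 5): P = [1, 4, 7] / [5] / [6];  Q = [1, 2, 3] / [4] / [5]
  Insert 2 (step 6): P = [1, 2, 7] / [4] / [5] / [6];  Q = [1, 2, 3] / [4] / [5] / [6]
  Insert 3 (step 7): P = [1, 2, 3] / [4, 7] / [5] / [6];  Q = [1, 2, 3] / [4, 7] / [5] / [6]
Final shape: (3, 2, 1, 1).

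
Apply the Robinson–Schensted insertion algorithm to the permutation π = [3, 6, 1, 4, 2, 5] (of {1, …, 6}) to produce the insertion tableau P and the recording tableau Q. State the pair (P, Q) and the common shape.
P = [1, 2, 5] / [3, 4] / [6];  Q = [1, 2, 6] / [3, 4] / [5];  common shape = (3, 2, 1)

Row-insert the values π_1, π_2, … into P one at a time, bumping the leftmost entry strictly greater than the inserted value down to the next row. The recording tableau Q records, in position (i, j), the step at which that cell was added to P.
  Insert 3 (step 1): P = [3];  Q = [1]
  Insert 6 (step 2): P = [3, 6];  Q = [1, 2]
  Insert 1 (step 3): P = [1, 6] / [3];  Q = [1, 2] / [3]
  Insert 4 (step 4): P = [1, 4] / [3, 6];  Q = [1, 2] / [3, 4]
  Insert 2 (step 5): P = [1, 2] / [3, 4] / [6];  Q = [1, 2] / [3, 4] / [5]
  Insert 5 (step 6): P = [1, 2, 5] / [3, 4] / [6];  Q = [1, 2, 6] / [3, 4] / [5]
Final shape: (3, 2, 1).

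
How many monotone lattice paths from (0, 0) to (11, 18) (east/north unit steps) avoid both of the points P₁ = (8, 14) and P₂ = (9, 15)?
Number of paths = 16725700

Inclusion–exclusion. Total paths: C(29, 11) = 34597290. Through P₁: C(22, 8)·C(7, 3) = 11191950. Through P₂: C(24, 9)·C(5, 2) = 13075040. Since P₁ is strictly southwest of P₂, a monotone path through both must visit P₁ then P₂; paths through both = C(22, 8)·C(2, 1)·C(5, 2) = 6395400. Avoid both = 34597290 − 11191950 − 13075040 + 6395400 = 16725700.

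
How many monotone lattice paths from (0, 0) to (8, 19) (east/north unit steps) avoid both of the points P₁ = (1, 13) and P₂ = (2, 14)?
Number of paths = 2153547

Inclusion–exclusion. Total paths: C(27, 8) = 2220075. Through P₁: C(14, 1)·C(13, 7) = 24024. Through P₂: C(16, 2)·C(11, 6) = 55440. Since P₁ is strictly southwest of P₂, a monotone path through both must visit P₁ then P₂; paths through both = C(14, 1)·C(2, 1)·C(11, 6) = 12936. Avoid both = 2220075 − 24024 − 55440 + 12936 = 2153547.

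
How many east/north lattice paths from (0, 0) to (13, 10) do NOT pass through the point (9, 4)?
Number of paths = 993916

Total paths from (0, 0) to (13, 10): C(23, 13) = 1144066. Paths through (9, 4): (paths (0, 0) → (9, 4)) × (paths (9, 4) → (13, 10)) = C(13, 9) · C(10, 4) = 715 · 210 = 150150. Avoidance count = 1144066 − 150150 = 993916.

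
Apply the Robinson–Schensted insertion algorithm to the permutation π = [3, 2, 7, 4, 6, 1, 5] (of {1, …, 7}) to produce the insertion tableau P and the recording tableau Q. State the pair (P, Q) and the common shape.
P = [1, 4, 5] / [2, 6] / [3, 7];  Q = [1, 3, 5] / [2, 4] / [6, 7];  common shape = (3, 2, 2)

Row-insert the values π_1, π_2, … into P one at a time, bumping the leftmost entry strictly greater than the inserted value down to the next row. The recording tableau Q records, in position (i, j), the step at which that cell was added to P.
  Insert 3 (step 1): P = [3];  Q = [1]
  Insert 2 (step 2): P = [2] / [3];  Q = [1] / [2]
  Insert 7 (step 3): P = [2, 7] / [3];  Q = [1, 3] / [2]
  Insert 4 (step 4): P = [2, 4] / [3, 7];  Q = [1, 3] / [2, 4]
  Insert 6 (step 5): P = [2, 4, 6] / [3, 7];  Q = [1, 3, 5] / [2, 4]
  Insert 1 (step 6): P = [1, 4, 6] / [2, 7] / [3];  Q = [1, 3, 5] / [2, 4] / [6]
  Insert 5 (step 7): P = [1, 4, 5] / [2, 6] / [3, 7];  Q = [1, 3, 5] / [2, 4] / [6, 7]
Final shape: (3, 2, 2).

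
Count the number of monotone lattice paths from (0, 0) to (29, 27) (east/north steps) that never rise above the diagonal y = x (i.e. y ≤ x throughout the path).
Number of paths = 738494264901008

By the reflection principle (André's argument), the number of monotone paths to (29, 27) with n ≤ m that never go above y = x is C(56, 29) − C(56, 30) = 7384942649010080 − 6646448384109072 = 738494264901008.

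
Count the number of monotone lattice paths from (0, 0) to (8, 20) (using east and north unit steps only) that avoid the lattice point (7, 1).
Number of paths = 3107945

Total paths from (0, 0) to (8, 20): C(28, 8) = 3108105. Paths through (7, 1): (paths (0, 0) → (7, 1)) × (paths (7, 1) → (8, 20)) = C(8, 7) · C(20, 1) = 8 · 20 = 160. Avoidance count = 3108105 − 160 = 3107945.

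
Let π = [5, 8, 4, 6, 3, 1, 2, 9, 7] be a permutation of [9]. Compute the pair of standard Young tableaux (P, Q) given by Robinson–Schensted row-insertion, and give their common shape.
P = [1, 2, 7] / [3, 6, 9] / [4, 8] / [5];  Q = [1, 2, 8] / [3, 4, 9] / [5, 7] / [6];  common shape = (3, 3, 2, 1)

Row-insert the values π_1, π_2, … into P one at a time, bumping the leftmost entry strictly greater than the inserted value down to the next row. The recording tableau Q records, in position (i, j), the step at which that cell was added to P.
  Insert 5 (step 1): P = [5];  Q = [1]
  Insert 8 (step 2): P = [5, 8];  Q = [1, 2]
  Insert 4 (step 3): P = [4, 8] / [5];  Q = [1, 2] / [3]
  Insert 6 (step 4): P = [4, 6] / [5, 8];  Q = [1, 2] / [3, 4]
  Insert 3 (step 5): P = [3, 6] / [4, 8] / [5];  Q = [1, 2] / [3, 4] / [5]
  Insert 1 (step 6): P = [1, 6] / [3, 8] / [4] / [5];  Q = [1, 2] / [3, 4] / [5] / [6]
  Insert 2 (step 7): P = [1, 2] / [3, 6] / [4, 8] / [5];  Q = [1, 2] / [3, 4] / [5, 7] / [6]
  Insert 9 (step 8): P = [1, 2, 9] / [3, 6] / [4, 8] / [5];  Q = [1, 2, 8] / [3, 4] / [5, 7] / [6]
  Insert 7 (step 9): P = [1, 2, 7] / [3, 6, 9] / [4, 8] / [5];  Q = [1, 2, 8] / [3, 4, 9] / [5, 7] / [6]
Final shape: (3, 3, 2, 1).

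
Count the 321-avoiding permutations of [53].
C_53 = 116157871455782434250553845880

These 321-avoiding permutations are counted by the Catalan number C_n = (1/(n + 1)) · C(2n, n). For n = 53: C_53 = (1/54) · C(106, 53) = 6272525058612251449529907677520/54 = 116157871455782434250553845880.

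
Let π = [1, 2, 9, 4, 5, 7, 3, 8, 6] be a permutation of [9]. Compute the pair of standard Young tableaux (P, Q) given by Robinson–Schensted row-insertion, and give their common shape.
P = [1, 2, 3, 5, 6, 8] / [4, 7] / [9];  Q = [1, 2, 3, 5, 6, 8] / [4, 9] / [7];  common shape = (6, 2, 1)

Row-insert the values π_1, π_2, … into P one at a time, bumping the leftmost entry strictly greater than the inserted value down to the next row. The recording tableau Q records, in position (i, j), the step at which that cell was added to P.
  Insert 1 (step 1): P = [1];  Q = [1]
  Insert 2 (step 2): P = [1, 2];  Q = [1, 2]
  Insert 9 (step 3): P = [1, 2, 9];  Q = [1, 2, 3]
  Insert 4 (step 4): P = [1, 2, 4] / [9];  Q = [1, 2, 3] / [4]
  Insert 5 (step 5): P = [1, 2, 4, 5] / [9];  Q = [1, 2, 3, 5] / [4]
  Insert 7 (step 6): P = [1, 2, 4, 5, 7] / [9];  Q = [1, 2, 3, 5, 6] / [4]
  Insert 3 (step 7): P = [1, 2, 3, 5, 7] / [4] / [9];  Q = [1, 2, 3, 5, 6] / [4] / [7]
  Insert 8 (step 8): P = [1, 2, 3, 5, 7, 8] / [4] / [9];  Q = [1, 2, 3, 5, 6, 8] / [4] / [7]
  Insert 6 (step 9): P = [1, 2, 3, 5, 6, 8] / [4, 7] / [9];  Q = [1, 2, 3, 5, 6, 8] / [4, 9] / [7]
Final shape: (6, 2, 1).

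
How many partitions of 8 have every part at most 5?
p(8, parts ≤ 5) = 18

Partitions of 8 with all parts ≤ 5: 5+3, 5+2+1, 5+1+1+1, 4+4, 4+3+1, 4+2+2, 4+2+1+1, 4+1+1+1+1, 3+3+2, 3+3+1+1, 3+2+2+1, 3+2+1+1+1, 3+1+1+1+1+1, 2+2+2+2, 2+2+2+1+1, 2+2+1+1+1+1, 2+1+1+1+1+1+1, 1+1+1+1+1+1+1+1. Count = 18.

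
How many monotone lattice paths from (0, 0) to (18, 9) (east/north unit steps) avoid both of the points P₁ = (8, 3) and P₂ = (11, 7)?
Number of paths = 2427741

Inclusion–exclusion. Total paths: C(27, 18) = 4686825. Through P₁: C(11, 8)·C(16, 10) = 1321320. Through P₂: C(18, 11)·C(9, 7) = 1145664. Since P₁ is strictly southwest of P₂, a monotone path through both must visit P₁ then P₂; paths through both = C(11, 8)·C(7, 3)·C(9, 7) = 207900. Avoid both = 4686825 − 1321320 − 1145664 + 207900 = 2427741.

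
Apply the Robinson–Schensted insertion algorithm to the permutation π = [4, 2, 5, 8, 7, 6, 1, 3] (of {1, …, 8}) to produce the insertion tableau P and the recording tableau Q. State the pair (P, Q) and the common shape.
P = [1, 3, 6] / [2, 5] / [4, 7] / [8];  Q = [1, 3, 4] / [2, 5] / [6, 8] / [7];  common shape = (3, 2, 2, 1)

Row-insert the values π_1, π_2, … into P one at a time, bumping the leftmost entry strictly greater than the inserted value down to the next row. The recording tableau Q records, in position (i, j), the step at which that cell was added to P.
  Insert 4 (step 1): P = [4];  Q = [1]
  Insert 2 (step 2): P = [2] / [4];  Q = [1] / [2]
  Insert 5 (step 3): P = [2, 5] / [4];  Q = [1, 3] / [2]
  Insert 8 (step 4): P = [2, 5, 8] / [4];  Q = [1, 3, 4] / [2]
  Insert 7 (step 5): P = [2, 5, 7] / [4, 8];  Q = [1, 3, 4] / [2, 5]
  Insert 6 (step 6): P = [2, 5, 6] / [4, 7] / [8];  Q = [1, 3, 4] / [2, 5] / [6]
  Insert 1 (step 7): P = [1, 5, 6] / [2, 7] / [4] / [8];  Q = [1, 3, 4] / [2, 5] / [6] / [7]
  Insert 3 (step 8): P = [1, 3, 6] / [2, 5] / [4, 7] / [8];  Q = [1, 3, 4] / [2, 5] / [6, 8] / [7]
Final shape: (3, 2, 2, 1).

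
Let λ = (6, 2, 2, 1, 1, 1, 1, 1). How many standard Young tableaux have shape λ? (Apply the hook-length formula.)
# SYT of shape (6, 2, 2, 1, 1, 1, 1, 1) = 44550

Hook-length formula: f^λ = n! / Π hook(c), product over all cells c of the Young diagram. For λ = (6, 2, 2, 1, 1, 1, 1, 1), n = 15 boxes. Hook lengths by row (left-to-right, top-to-bottom): [13, 7, 4, 3, 2, 1]; [8, 2]; [7, 1]; [5]; [4]; [3]; [2]; [1]. Product of hooks = 29352960. So f^λ = 15! / 29352960 = 1307674368000 / 29352960 = 44550.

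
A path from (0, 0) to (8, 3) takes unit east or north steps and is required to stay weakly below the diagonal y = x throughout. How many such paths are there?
Number of paths = 110

By the reflection principle (André's argument), the number of monotone paths to (8, 3) with n ≤ m that never go above y = x is C(11, 8) − C(11, 9) = 165 − 55 = 110.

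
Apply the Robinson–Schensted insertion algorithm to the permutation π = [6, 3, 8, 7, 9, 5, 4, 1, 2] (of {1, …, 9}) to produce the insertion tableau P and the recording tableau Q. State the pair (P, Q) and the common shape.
P = [1, 2, 9] / [3, 4] / [5, 7] / [6] / [8];  Q = [1, 3, 5] / [2, 4] / [6, 9] / [7] / [8];  common shape = (3, 2, 2, 1, 1)

Row-insert the values π_1, π_2, … into P one at a time, bumping the leftmost entry strictly greater than the inserted value down to the next row. The recording tableau Q records, in position (i, j), the step at which that cell was added to P.
  Insert 6 (step 1): P = [6];  Q = [1]
  Insert 3 (step 2): P = [3] / [6];  Q = [1] / [2]
  Insert 8 (step 3): P = [3, 8] / [6];  Q = [1, 3] / [2]
  Insert 7 (step 4): P = [3, 7] / [6, 8];  Q = [1, 3] / [2, 4]
  Insert 9 (step 5): P = [3, 7, 9] / [6, 8];  Q = [1, 3, 5] / [2, 4]
  Insert 5 (step 6): P = [3, 5, 9] / [6, 7] / [8];  Q = [1, 3, 5] / [2, 4] / [6]
  Insert 4 (step 7): P = [3, 4, 9] / [5, 7] / [6] / [8];  Q = [1, 3, 5] / [2, 4] / [6] / [7]
  Insert 1 (step 8): P = [1, 4, 9] / [3, 7] / [5] / [6] / [8];  Q = [1, 3, 5] / [2, 4] / [6] / [7] / [8]
  Insert 2 (step 9): P = [1, 2, 9] / [3, 4] / [5, 7] / [6] / [8];  Q = [1, 3, 5] / [2, 4] / [6, 9] / [7] / [8]
Final shape: (3, 2, 2, 1, 1).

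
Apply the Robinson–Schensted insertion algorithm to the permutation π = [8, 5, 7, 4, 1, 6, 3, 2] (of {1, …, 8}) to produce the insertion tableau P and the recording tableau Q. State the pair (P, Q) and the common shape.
P = [1, 2] / [3, 6] / [4, 7] / [5] / [8];  Q = [1, 3] / [2, 6] / [4, 7] / [5] / [8];  common shape = (2, 2, 2, 1, 1)

Row-insert the values π_1, π_2, … into P one at a time, bumping the leftmost entry strictly greater than the inserted value down to the next row. The recording tableau Q records, in position (i, j), the step at which that cell was added to P.
  Insert 8 (step 1): P = [8];  Q = [1]
  Insert 5 (step 2): P = [5] / [8];  Q = [1] / [2]
  Insert 7 (step 3): P = [5, 7] / [8];  Q = [1, 3] / [2]
  Insert 4 (step 4): P = [4, 7] / [5] / [8];  Q = [1, 3] / [2] / [4]
  Insert 1 (step 5): P = [1, 7] / [4] / [5] / [8];  Q = [1, 3] / [2] / [4] / [5]
  Insert 6 (step 6): P = [1, 6] / [4, 7] / [5] / [8];  Q = [1, 3] / [2, 6] / [4] / [5]
  Insert 3 (step 7): P = [1, 3] / [4, 6] / [5, 7] / [8];  Q = [1, 3] / [2, 6] / [4, 7] / [5]
  Insert 2 (step 8): P = [1, 2] / [3, 6] / [4, 7] / [5] / [8];  Q = [1, 3] / [2, 6] / [4, 7] / [5] / [8]
Final shape: (2, 2, 2, 1, 1).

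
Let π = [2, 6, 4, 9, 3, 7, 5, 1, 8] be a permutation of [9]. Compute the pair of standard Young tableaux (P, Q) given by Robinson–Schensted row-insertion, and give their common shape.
P = [1, 3, 5, 8] / [2, 7] / [4, 9] / [6];  Q = [1, 2, 4, 9] / [3, 6] / [5, 7] / [8];  common shape = (4, 2, 2, 1)

Row-insert the values π_1, π_2, … into P one at a time, bumping the leftmost entry strictly greater than the inserted value down to the next row. The recording tableau Q records, in position (i, j), the step at which that cell was added to P.
  Insert 2 (step 1): P = [2];  Q = [1]
  Insert 6 (step 2): P = [2, 6];  Q = [1, 2]
  Insert 4 (step 3): P = [2, 4] / [6];  Q = [1, 2] / [3]
  Insert 9 (step 4): P = [2, 4, 9] / [6];  Q = [1, 2, 4] / [3]
  Insert 3 (step 5): P = [2, 3, 9] / [4] / [6];  Q = [1, 2, 4] / [3] / [5]
  Insert 7 (step 6): P = [2, 3, 7] / [4, 9] / [6];  Q = [1, 2, 4] / [3, 6] / [5]
  Insert 5 (step 7): P = [2, 3, 5] / [4, 7] / [6, 9];  Q = [1, 2, 4] / [3, 6] / [5, 7]
  Insert 1 (step 8): P = [1, 3, 5] / [2, 7] / [4, 9] / [6];  Q = [1, 2, 4] / [3, 6] / [5, 7] / [8]
  Insert 8 (step 9): P = [1, 3, 5, 8] / [2, 7] / [4, 9] / [6];  Q = [1, 2, 4, 9] / [3, 6] / [5, 7] / [8]
Final shape: (4, 2, 2, 1).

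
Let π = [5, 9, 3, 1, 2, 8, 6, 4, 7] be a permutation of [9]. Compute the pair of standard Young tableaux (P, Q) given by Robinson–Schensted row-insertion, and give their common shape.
P = [1, 2, 4, 7] / [3, 6] / [5, 8] / [9];  Q = [1, 2, 6, 9] / [3, 5] / [4, 7] / [8];  common shape = (4, 2, 2, 1)

Row-insert the values π_1, π_2, … into P one at a time, bumping the leftmost entry strictly greater than the inserted value down to the next row. The recording tableau Q records, in position (i, j), the step at which that cell was added to P.
  Insert 5 (step 1): P = [5];  Q = [1]
  Insert 9 (step 2): P = [5, 9];  Q = [1, 2]
  Insert 3 (step 3): P = [3, 9] / [5];  Q = [1, 2] / [3]
  Insert 1 (step 4): P = [1, 9] / [3] / [5];  Q = [1, 2] / [3] / [4]
  Insert 2 (step 5): P = [1, 2] / [3, 9] / [5];  Q = [1, 2] / [3, 5] / [4]
  Insert 8 (step 6): P = [1, 2, 8] / [3, 9] / [5];  Q = [1, 2, 6] / [3, 5] / [4]
  Insert 6 (step 7): P = [1, 2, 6] / [3, 8] / [5, 9];  Q = [1, 2, 6] / [3, 5] / [4, 7]
  Insert 4 (step 8): P = [1, 2, 4] / [3, 6] / [5, 8] / [9];  Q = [1, 2, 6] / [3, 5] / [4, 7] / [8]
  Insert 7 (step 9): P = [1, 2, 4, 7] / [3, 6] / [5, 8] / [9];  Q = [1, 2, 6, 9] / [3, 5] / [4, 7] / [8]
Final shape: (4, 2, 2, 1).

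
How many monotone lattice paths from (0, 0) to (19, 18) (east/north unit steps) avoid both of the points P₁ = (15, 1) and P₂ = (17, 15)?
Number of paths = 12015328140

Inclusion–exclusion. Total paths: C(37, 19) = 17672631900. Through P₁: C(16, 15)·C(21, 4) = 95760. Through P₂: C(32, 17)·C(5, 2) = 5657227200. Since P₁ is strictly southwest of P₂, a monotone path through both must visit P₁ then P₂; paths through both = C(16, 15)·C(16, 2)·C(5, 2) = 19200. Avoid both = 17672631900 − 95760 − 5657227200 + 19200 = 12015328140.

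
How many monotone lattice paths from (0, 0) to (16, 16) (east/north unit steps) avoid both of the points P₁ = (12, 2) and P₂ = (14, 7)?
Number of paths = 594511635

Inclusion–exclusion. Total paths: C(32, 16) = 601080390. Through P₁: C(14, 12)·C(18, 4) = 278460. Through P₂: C(21, 14)·C(11, 2) = 6395400. Since P₁ is strictly southwest of P₂, a monotone path through both must visit P₁ then P₂; paths through both = C(14, 12)·C(7, 2)·C(11, 2) = 105105. Avoid both = 601080390 − 278460 − 6395400 + 105105 = 594511635.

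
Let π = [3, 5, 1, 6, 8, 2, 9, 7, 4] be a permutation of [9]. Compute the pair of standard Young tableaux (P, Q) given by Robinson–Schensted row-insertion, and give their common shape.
P = [1, 2, 4, 7, 9] / [3, 5, 6] / [8];  Q = [1, 2, 4, 5, 7] / [3, 6, 8] / [9];  common shape = (5, 3, 1)

Row-insert the values π_1, π_2, … into P one at a time, bumping the leftmost entry strictly greater than the inserted value down to the next row. The recording tableau Q records, in position (i, j), the step at which that cell was added to P.
  Insert 3 (step 1): P = [3];  Q = [1]
  Insert 5 (step 2): P = [3, 5];  Q = [1, 2]
  Insert 1 (step 3): P = [1, 5] / [3];  Q = [1, 2] / [3]
  Insert 6 (step 4): P = [1, 5, 6] / [3];  Q = [1, 2, 4] / [3]
  Insert 8 (step 5): P = [1, 5, 6, 8] / [3];  Q = [1, 2, 4, 5] / [3]
  Insert 2 (step 6): P = [1, 2, 6, 8] / [3, 5];  Q = [1, 2, 4, 5] / [3, 6]
  Insert 9 (step 7): P = [1, 2, 6, 8, 9] / [3, 5];  Q = [1, 2, 4, 5, 7] / [3, 6]
  Insert 7 (step 8): P = [1, 2, 6, 7, 9] / [3, 5, 8];  Q = [1, 2, 4, 5, 7] / [3, 6, 8]
  Insert 4 (step 9): P = [1, 2, 4, 7, 9] / [3, 5, 6] / [8];  Q = [1, 2, 4, 5, 7] / [3, 6, 8] / [9]
Final shape: (5, 3, 1).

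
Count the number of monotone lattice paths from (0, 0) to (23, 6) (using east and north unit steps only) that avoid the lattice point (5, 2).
Number of paths = 321405

Total paths from (0, 0) to (23, 6): C(29, 23) = 475020. Paths through (5, 2): (paths (0, 0) → (5, 2)) × (paths (5, 2) → (23, 6)) = C(7, 5) · C(22, 18) = 21 · 7315 = 153615. Avoidance count = 475020 − 153615 = 321405.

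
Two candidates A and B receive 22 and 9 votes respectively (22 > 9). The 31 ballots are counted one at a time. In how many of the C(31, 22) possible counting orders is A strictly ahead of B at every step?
Strict-lead orderings = 8454225

Total orderings of the 31 votes with 22 for A: C(31, 22) = 20160075. By the Bertrand ballot formula (Cycle Lemma / reflection principle), the number of orderings in which A is strictly ahead of B throughout is (p − q)/(p + q) · C(p + q, p) = (22 − 9)/(22 + 9) · 20160075 = 8454225.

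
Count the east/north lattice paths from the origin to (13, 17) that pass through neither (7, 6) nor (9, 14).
Number of paths = 72623684

Inclusion–exclusion. Total paths: C(30, 13) = 119759850. Through P₁: C(13, 7)·C(17, 6) = 21237216. Through P₂: C(23, 9)·C(7, 4) = 28601650. Since P₁ is strictly southwest of P₂, a monotone path through both must visit P₁ then P₂; paths through both = C(13, 7)·C(10, 2)·C(7, 4) = 2702700. Avoid both = 119759850 − 21237216 − 28601650 + 2702700 = 72623684.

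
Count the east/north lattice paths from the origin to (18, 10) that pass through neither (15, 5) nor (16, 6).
Number of paths = 11600811

Inclusion–exclusion. Total paths: C(28, 18) = 13123110. Through P₁: C(20, 15)·C(8, 3) = 868224. Through P₂: C(22, 16)·C(6, 2) = 1119195. Since P₁ is strictly southwest of P₂, a monotone path through both must visit P₁ then P₂; paths through both = C(20, 15)·C(2, 1)·C(6, 2) = 465120. Avoid both = 13123110 − 868224 − 1119195 + 465120 = 11600811.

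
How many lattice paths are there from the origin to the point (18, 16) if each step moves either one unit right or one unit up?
Number of paths = 2203961430

A monotone lattice path from (0, 0) to (18, 16) consists of 18 east steps and 16 north steps in some order, so it is determined by which 18 of the 34 steps are east. The count is C(34, 18) = 2203961430.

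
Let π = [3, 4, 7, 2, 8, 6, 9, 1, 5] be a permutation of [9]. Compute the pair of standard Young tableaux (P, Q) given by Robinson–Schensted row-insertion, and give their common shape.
P = [1, 4, 5, 8, 9] / [2, 6] / [3, 7];  Q = [1, 2, 3, 5, 7] / [4, 6] / [8, 9];  common shape = (5, 2, 2)

Row-insert the values π_1, π_2, … into P one at a time, bumping the leftmost entry strictly greater than the inserted value down to the next row. The recording tableau Q records, in position (i, j), the step at which that cell was added to P.
  Insert 3 (step 1): P = [3];  Q = [1]
  Insert 4 (step 2): P = [3, 4];  Q = [1, 2]
  Insert 7 (step 3): P = [3, 4, 7];  Q = [1, 2, 3]
  Insert 2 (step 4): P = [2, 4, 7] / [3];  Q = [1, 2, 3] / [4]
  Insert 8 (step 5): P = [2, 4, 7, 8] / [3];  Q = [1, 2, 3, 5] / [4]
  Insert 6 (step 6): P = [2, 4, 6, 8] / [3, 7];  Q = [1, 2, 3, 5] / [4, 6]
  Insert 9 (step 7): P = [2, 4, 6, 8, 9] / [3, 7];  Q = [1, 2, 3, 5, 7] / [4, 6]
  Insert 1 (step 8): P = [1, 4, 6, 8, 9] / [2, 7] / [3];  Q = [1, 2, 3, 5, 7] / [4, 6] / [8]
  Insert 5 (step 9): P = [1, 4, 5, 8, 9] / [2, 6] / [3, 7];  Q = [1, 2, 3, 5, 7] / [4, 6] / [8, 9]
Final shape: (5, 2, 2).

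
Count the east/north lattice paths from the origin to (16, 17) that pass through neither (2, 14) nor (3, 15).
Number of paths = 1166661030

Inclusion–exclusion. Total paths: C(33, 16) = 1166803110. Through P₁: C(16, 2)·C(17, 14) = 81600. Through P₂: C(18, 3)·C(15, 13) = 85680. Since P₁ is strictly southwest of P₂, a monotone path through both must visit P₁ then P₂; paths through both = C(16, 2)·C(2, 1)·C(15, 13) = 25200. Avoid both = 1166803110 − 81600 − 85680 + 25200 = 1166661030.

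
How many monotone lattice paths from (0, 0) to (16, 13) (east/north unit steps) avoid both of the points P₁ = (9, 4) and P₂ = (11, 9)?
Number of paths = 40413245

Inclusion–exclusion. Total paths: C(29, 16) = 67863915. Through P₁: C(13, 9)·C(16, 7) = 8179600. Through P₂: C(20, 11)·C(9, 5) = 21162960. Since P₁ is strictly southwest of P₂, a monotone path through both must visit P₁ then P₂; paths through both = C(13, 9)·C(7, 2)·C(9, 5) = 1891890. Avoid both = 67863915 − 8179600 − 21162960 + 1891890 = 40413245.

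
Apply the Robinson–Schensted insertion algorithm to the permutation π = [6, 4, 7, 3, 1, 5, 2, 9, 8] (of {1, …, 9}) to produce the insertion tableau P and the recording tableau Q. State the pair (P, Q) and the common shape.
P = [1, 2, 8] / [3, 5, 9] / [4, 7] / [6];  Q = [1, 3, 8] / [2, 6, 9] / [4, 7] / [5];  common shape = (3, 3, 2, 1)

Row-insert the values π_1, π_2, … into P one at a time, bumping the leftmost entry strictly greater than the inserted value down to the next row. The recording tableau Q records, in position (i, j), the step at which that cell was added to P.
  Insert 6 (step 1): P = [6];  Q = [1]
  Insert 4 (step 2): P = [4] / [6];  Q = [1] / [2]
  Insert 7 (step 3): P = [4, 7] / [6];  Q = [1, 3] / [2]
  Insert 3 (step 4): P = [3, 7] / [4] / [6];  Q = [1, 3] / [2] / [4]
  Insert 1 (step 5): P = [1, 7] / [3] / [4] / [6];  Q = [1, 3] / [2] / [4] / [5]
  Insert 5 (step 6): P = [1, 5] / [3, 7] / [4] / [6];  Q = [1, 3] / [2, 6] / [4] / [5]
  Insert 2 (step 7): P = [1, 2] / [3, 5] / [4, 7] / [6];  Q = [1, 3] / [2, 6] / [4, 7] / [5]
  Insert 9 (step 8): P = [1, 2, 9] / [3, 5] / [4, 7] / [6];  Q = [1, 3, 8] / [2, 6] / [4, 7] / [5]
  Insert 8 (step 9): P = [1, 2, 8] / [3, 5, 9] / [4, 7] / [6];  Q = [1, 3, 8] / [2, 6, 9] / [4, 7] / [5]
Final shape: (3, 3, 2, 1).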